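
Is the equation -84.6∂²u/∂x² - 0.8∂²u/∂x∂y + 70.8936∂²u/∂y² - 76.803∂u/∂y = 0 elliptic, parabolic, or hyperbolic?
Computing B² - 4AC with A = -84.6, B = -0.8, C = 70.8936: discriminant = 23991.03424 (positive). Answer: hyperbolic.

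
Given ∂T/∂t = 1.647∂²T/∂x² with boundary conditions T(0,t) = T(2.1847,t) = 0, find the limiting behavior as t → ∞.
T → 0. Heat diffuses out through both boundaries.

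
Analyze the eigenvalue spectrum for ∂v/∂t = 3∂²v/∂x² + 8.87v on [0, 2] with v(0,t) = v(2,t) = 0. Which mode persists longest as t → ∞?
Eigenvalues: λₙ = 3n²π²/2² - 8.87.
First three modes:
  n=1: λ₁ = 3π²/2² - 8.87 ≈ -1.468
  n=2: λ₂ = 12π²/2² - 8.87 ≈ 20.739
  n=3: λ₃ = 27π²/2² - 8.87 ≈ 57.75
Since 3π²/2² ≈ 7.402 < 8.87, λ₁ < 0.
The n=1 mode grows fastest (−λₙ is largest for n=1) → dominates.
Asymptotic: v ~ c₁ sin(πx/2) e^{1.468t} (exponential growth at rate −λ₁ ≈ 1.468).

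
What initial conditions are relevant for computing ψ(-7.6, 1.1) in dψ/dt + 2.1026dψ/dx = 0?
A single point: x = -9.91286. The characteristic through (-7.6, 1.1) is x - 2.1026t = const, so x = -7.6 - 2.1026·1.1 = -9.91286.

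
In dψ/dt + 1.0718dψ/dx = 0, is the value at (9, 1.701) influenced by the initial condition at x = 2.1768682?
No. Only data at x = 7.1768682 affects (9, 1.701). Advection has one-way propagation along characteristics.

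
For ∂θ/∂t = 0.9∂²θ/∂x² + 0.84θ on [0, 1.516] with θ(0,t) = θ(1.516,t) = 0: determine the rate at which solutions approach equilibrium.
Eigenvalues: λₙ = 0.9n²π²/1.516² - 0.84.
First three modes:
  n=1: λ₁ = 0.9π²/1.516² - 0.84 ≈ 3.025
  n=2: λ₂ = 3.6π²/1.516² - 0.84 ≈ 14.62
  n=3: λ₃ = 8.1π²/1.516² - 0.84 ≈ 33.945
Since 0.9π²/1.516² ≈ 3.865 > 0.84, all λₙ > 0.
The n=1 mode decays slowest → dominates as t → ∞.
Asymptotic: θ ~ c₁ sin(πx/1.516) e^{-λ₁t} with decay rate λ₁ ≈ 3.025.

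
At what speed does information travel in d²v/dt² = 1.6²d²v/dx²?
Speed = 1.6. Information travels along characteristics x = x₀ ± 1.6t.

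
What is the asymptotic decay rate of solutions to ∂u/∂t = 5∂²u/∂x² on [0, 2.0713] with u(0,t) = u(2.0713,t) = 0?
Eigenvalues: λₙ = 5n²π²/2.0713².
First three modes:
  n=1: λ₁ = 5π²/2.0713² ≈ 11.502
  n=2: λ₂ = 20π²/2.0713² ≈ 46.009 (4× faster decay)
  n=3: λ₃ = 45π²/2.0713² ≈ 103.52 (9× faster decay)
As t → ∞, higher modes decay exponentially faster. The n=1 mode dominates: u ~ c₁ sin(πx/2.0713) e^{-λ₁t}.
Decay rate: λ₁ = 5π²/2.0713² ≈ 11.502.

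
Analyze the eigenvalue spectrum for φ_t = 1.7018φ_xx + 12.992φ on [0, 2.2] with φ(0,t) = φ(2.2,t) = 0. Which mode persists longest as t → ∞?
Eigenvalues: λₙ = 1.7018n²π²/2.2² - 12.992.
First three modes:
  n=1: λ₁ = 1.7018π²/2.2² - 12.992 ≈ -9.522
  n=2: λ₂ = 6.8072π²/2.2² - 12.992 ≈ 0.889
  n=3: λ₃ = 15.3162π²/2.2² - 12.992 ≈ 18.24
Since 1.7018π²/2.2² ≈ 3.47 < 12.992, λ₁ < 0.
The n=1 mode grows fastest (−λₙ is largest for n=1) → dominates.
Asymptotic: φ ~ c₁ sin(πx/2.2) e^{9.522t} (exponential growth at rate −λ₁ ≈ 9.522).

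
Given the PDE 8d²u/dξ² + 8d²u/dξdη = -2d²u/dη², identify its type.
Rewriting in standard form: 8d²u/dξ² + 8d²u/dξdη + 2d²u/dη² = 0. The second-order coefficients are A = 8, B = 8, C = 2. Since B² - 4AC = 0 = 0, this is a parabolic PDE.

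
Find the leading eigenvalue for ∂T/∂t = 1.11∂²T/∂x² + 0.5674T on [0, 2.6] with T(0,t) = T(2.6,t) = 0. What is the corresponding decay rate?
Eigenvalues: λₙ = 1.11n²π²/2.6² - 0.5674.
First three modes:
  n=1: λ₁ = 1.11π²/2.6² - 0.5674 ≈ 1.053
  n=2: λ₂ = 4.44π²/2.6² - 0.5674 ≈ 5.915
  n=3: λ₃ = 9.99π²/2.6² - 0.5674 ≈ 14.018
Since 1.11π²/2.6² ≈ 1.621 > 0.5674, all λₙ > 0.
The n=1 mode decays slowest → dominates as t → ∞.
Asymptotic: T ~ c₁ sin(πx/2.6) e^{-λ₁t} with decay rate λ₁ ≈ 1.053.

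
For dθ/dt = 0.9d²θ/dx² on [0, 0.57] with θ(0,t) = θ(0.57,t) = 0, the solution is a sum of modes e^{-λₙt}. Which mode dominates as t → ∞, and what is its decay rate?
Eigenvalues: λₙ = 0.9n²π²/0.57².
First three modes:
  n=1: λ₁ = 0.9π²/0.57² ≈ 27.34
  n=2: λ₂ = 3.6π²/0.57² ≈ 109.358 (4× faster decay)
  n=3: λ₃ = 8.1π²/0.57² ≈ 246.057 (9× faster decay)
As t → ∞, higher modes decay exponentially faster. The n=1 mode dominates: θ ~ c₁ sin(πx/0.57) e^{-λ₁t}.
Decay rate: λ₁ = 0.9π²/0.57² ≈ 27.34.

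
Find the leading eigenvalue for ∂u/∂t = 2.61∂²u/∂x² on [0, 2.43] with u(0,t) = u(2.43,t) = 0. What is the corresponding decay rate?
Eigenvalues: λₙ = 2.61n²π²/2.43².
First three modes:
  n=1: λ₁ = 2.61π²/2.43² ≈ 4.362
  n=2: λ₂ = 10.44π²/2.43² ≈ 17.45 (4× faster decay)
  n=3: λ₃ = 23.49π²/2.43² ≈ 39.262 (9× faster decay)
As t → ∞, higher modes decay exponentially faster. The n=1 mode dominates: u ~ c₁ sin(πx/2.43) e^{-λ₁t}.
Decay rate: λ₁ = 2.61π²/2.43² ≈ 4.362.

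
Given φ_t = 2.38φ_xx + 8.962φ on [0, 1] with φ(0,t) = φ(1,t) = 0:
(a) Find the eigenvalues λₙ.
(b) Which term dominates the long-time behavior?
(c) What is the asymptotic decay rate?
Eigenvalues: λₙ = 2.38n²π²/1² - 8.962.
First three modes:
  n=1: λ₁ = 2.38π² - 8.962 ≈ 14.528
  n=2: λ₂ = 9.52π² - 8.962 ≈ 84.997
  n=3: λ₃ = 21.42π² - 8.962 ≈ 202.445
Since 2.38π² ≈ 23.49 > 8.962, all λₙ > 0.
The n=1 mode decays slowest → dominates as t → ∞.
Asymptotic: φ ~ c₁ sin(πx/1) e^{-λ₁t} with decay rate λ₁ ≈ 14.528.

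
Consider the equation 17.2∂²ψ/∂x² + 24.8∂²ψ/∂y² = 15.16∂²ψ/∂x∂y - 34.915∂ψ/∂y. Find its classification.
Rewriting in standard form: 17.2∂²ψ/∂x² - 15.16∂²ψ/∂x∂y + 24.8∂²ψ/∂y² + 34.915∂ψ/∂y = 0. Elliptic. (A = 17.2, B = -15.16, C = 24.8 gives B² - 4AC = -1476.4144.)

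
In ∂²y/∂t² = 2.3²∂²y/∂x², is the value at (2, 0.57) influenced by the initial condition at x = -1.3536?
No. The domain of dependence is [0.689, 3.311], and -1.3536 is outside this interval.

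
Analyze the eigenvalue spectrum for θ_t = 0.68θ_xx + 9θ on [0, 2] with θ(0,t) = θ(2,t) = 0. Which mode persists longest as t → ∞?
Eigenvalues: λₙ = 0.68n²π²/2² - 9.
First three modes:
  n=1: λ₁ = 0.68π²/2² - 9 ≈ -7.322
  n=2: λ₂ = 2.72π²/2² - 9 ≈ -2.289
  n=3: λ₃ = 6.12π²/2² - 9 ≈ 6.1
Since 0.68π²/2² ≈ 1.678 < 9, λ₁ < 0.
The n=1 mode grows fastest (−λₙ is largest for n=1) → dominates.
Asymptotic: θ ~ c₁ sin(πx/2) e^{7.322t} (exponential growth at rate −λ₁ ≈ 7.322).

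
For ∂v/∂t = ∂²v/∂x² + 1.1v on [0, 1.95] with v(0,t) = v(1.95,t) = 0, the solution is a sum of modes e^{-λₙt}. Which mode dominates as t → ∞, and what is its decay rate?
Eigenvalues: λₙ = n²π²/1.95² - 1.1.
First three modes:
  n=1: λ₁ = π²/1.95² - 1.1 ≈ 1.496
  n=2: λ₂ = 4π²/1.95² - 1.1 ≈ 9.282
  n=3: λ₃ = 9π²/1.95² - 1.1 ≈ 22.26
Since π²/1.95² ≈ 2.596 > 1.1, all λₙ > 0.
The n=1 mode decays slowest → dominates as t → ∞.
Asymptotic: v ~ c₁ sin(πx/1.95) e^{-λ₁t} with decay rate λ₁ ≈ 1.496.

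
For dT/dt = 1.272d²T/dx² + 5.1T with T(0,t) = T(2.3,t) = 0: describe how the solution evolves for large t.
T grows unboundedly. Reaction dominates diffusion (r=5.1 > κπ²/L²≈2.37); solution grows exponentially.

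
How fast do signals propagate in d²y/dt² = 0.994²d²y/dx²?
Speed = 0.994. Information travels along characteristics x = x₀ ± 0.994t.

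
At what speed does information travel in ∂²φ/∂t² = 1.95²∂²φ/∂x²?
Speed = 1.95. Information travels along characteristics x = x₀ ± 1.95t.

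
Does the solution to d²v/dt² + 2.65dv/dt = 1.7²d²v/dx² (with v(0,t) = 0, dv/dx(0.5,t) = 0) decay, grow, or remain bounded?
v → 0. Damping (γ=2.65) dissipates energy; oscillations decay exponentially.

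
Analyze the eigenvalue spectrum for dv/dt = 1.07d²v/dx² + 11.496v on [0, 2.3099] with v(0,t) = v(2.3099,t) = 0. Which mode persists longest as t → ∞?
Eigenvalues: λₙ = 1.07n²π²/2.3099² - 11.496.
First three modes:
  n=1: λ₁ = 1.07π²/2.3099² - 11.496 ≈ -9.517
  n=2: λ₂ = 4.28π²/2.3099² - 11.496 ≈ -3.579
  n=3: λ₃ = 9.63π²/2.3099² - 11.496 ≈ 6.317
Since 1.07π²/2.3099² ≈ 1.979 < 11.496, λ₁ < 0.
The n=1 mode grows fastest (−λₙ is largest for n=1) → dominates.
Asymptotic: v ~ c₁ sin(πx/2.3099) e^{9.517t} (exponential growth at rate −λ₁ ≈ 9.517).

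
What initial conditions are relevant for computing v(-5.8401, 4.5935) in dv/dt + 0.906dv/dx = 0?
A single point: x = -10.001811. The characteristic through (-5.8401, 4.5935) is x - 0.906t = const, so x = -5.8401 - 0.906·4.5935 = -10.001811.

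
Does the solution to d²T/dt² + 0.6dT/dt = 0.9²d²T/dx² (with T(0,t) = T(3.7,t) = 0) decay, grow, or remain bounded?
T → 0. Damping (γ=0.6) dissipates energy; oscillations decay exponentially.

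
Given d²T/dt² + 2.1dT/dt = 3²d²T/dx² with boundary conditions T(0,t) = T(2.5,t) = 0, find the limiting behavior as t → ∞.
T → 0. Damping (γ=2.1) dissipates energy; oscillations decay exponentially.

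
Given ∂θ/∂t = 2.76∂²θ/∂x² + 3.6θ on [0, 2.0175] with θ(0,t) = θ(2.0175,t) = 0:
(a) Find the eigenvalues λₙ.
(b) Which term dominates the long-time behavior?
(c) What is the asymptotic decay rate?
Eigenvalues: λₙ = 2.76n²π²/2.0175² - 3.6.
First three modes:
  n=1: λ₁ = 2.76π²/2.0175² - 3.6 ≈ 3.092
  n=2: λ₂ = 11.04π²/2.0175² - 3.6 ≈ 23.17
  n=3: λ₃ = 24.84π²/2.0175² - 3.6 ≈ 56.632
Since 2.76π²/2.0175² ≈ 6.692 > 3.6, all λₙ > 0.
The n=1 mode decays slowest → dominates as t → ∞.
Asymptotic: θ ~ c₁ sin(πx/2.0175) e^{-λ₁t} with decay rate λ₁ ≈ 3.092.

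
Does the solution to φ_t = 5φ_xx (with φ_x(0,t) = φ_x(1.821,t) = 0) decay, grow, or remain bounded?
φ → constant (steady state). Heat is conserved (no flux at boundaries); solution approaches the spatial average.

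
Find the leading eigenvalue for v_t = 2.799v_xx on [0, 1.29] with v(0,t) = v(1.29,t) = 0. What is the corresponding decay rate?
Eigenvalues: λₙ = 2.799n²π²/1.29².
First three modes:
  n=1: λ₁ = 2.799π²/1.29² ≈ 16.601
  n=2: λ₂ = 11.196π²/1.29² ≈ 66.402 (4× faster decay)
  n=3: λ₃ = 25.191π²/1.29² ≈ 149.405 (9× faster decay)
As t → ∞, higher modes decay exponentially faster. The n=1 mode dominates: v ~ c₁ sin(πx/1.29) e^{-λ₁t}.
Decay rate: λ₁ = 2.799π²/1.29² ≈ 16.601.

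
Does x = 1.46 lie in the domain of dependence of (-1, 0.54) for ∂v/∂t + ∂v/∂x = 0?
No. Only data at x = -1.54 affects (-1, 0.54). Advection has one-way propagation along characteristics.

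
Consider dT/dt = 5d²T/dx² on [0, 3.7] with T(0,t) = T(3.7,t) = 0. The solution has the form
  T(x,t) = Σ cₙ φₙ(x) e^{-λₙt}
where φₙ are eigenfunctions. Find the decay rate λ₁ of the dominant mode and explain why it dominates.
Eigenvalues: λₙ = 5n²π²/3.7².
First three modes:
  n=1: λ₁ = 5π²/3.7² ≈ 3.605
  n=2: λ₂ = 20π²/3.7² ≈ 14.419 (4× faster decay)
  n=3: λ₃ = 45π²/3.7² ≈ 32.442 (9× faster decay)
As t → ∞, higher modes decay exponentially faster. The n=1 mode dominates: T ~ c₁ sin(πx/3.7) e^{-λ₁t}.
Decay rate: λ₁ = 5π²/3.7² ≈ 3.605.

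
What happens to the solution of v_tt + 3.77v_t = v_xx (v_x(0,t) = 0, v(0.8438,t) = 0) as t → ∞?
v → 0. Damping (γ=3.77) dissipates energy; oscillations decay exponentially.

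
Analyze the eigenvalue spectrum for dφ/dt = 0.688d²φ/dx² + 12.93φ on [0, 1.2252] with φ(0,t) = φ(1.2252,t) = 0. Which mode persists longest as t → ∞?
Eigenvalues: λₙ = 0.688n²π²/1.2252² - 12.93.
First three modes:
  n=1: λ₁ = 0.688π²/1.2252² - 12.93 ≈ -8.407
  n=2: λ₂ = 2.752π²/1.2252² - 12.93 ≈ 5.164
  n=3: λ₃ = 6.192π²/1.2252² - 12.93 ≈ 27.781
Since 0.688π²/1.2252² ≈ 4.523 < 12.93, λ₁ < 0.
The n=1 mode grows fastest (−λₙ is largest for n=1) → dominates.
Asymptotic: φ ~ c₁ sin(πx/1.2252) e^{8.407t} (exponential growth at rate −λ₁ ≈ 8.407).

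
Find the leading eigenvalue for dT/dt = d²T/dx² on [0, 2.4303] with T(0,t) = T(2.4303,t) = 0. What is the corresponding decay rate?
Eigenvalues: λₙ = n²π²/2.4303².
First three modes:
  n=1: λ₁ = π²/2.4303² ≈ 1.671
  n=2: λ₂ = 4π²/2.4303² ≈ 6.684 (4× faster decay)
  n=3: λ₃ = 9π²/2.4303² ≈ 15.039 (9× faster decay)
As t → ∞, higher modes decay exponentially faster. The n=1 mode dominates: T ~ c₁ sin(πx/2.4303) e^{-λ₁t}.
Decay rate: λ₁ = π²/2.4303² ≈ 1.671.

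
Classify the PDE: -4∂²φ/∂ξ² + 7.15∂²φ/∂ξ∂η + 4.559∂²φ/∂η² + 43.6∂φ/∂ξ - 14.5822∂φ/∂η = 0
A = -4, B = 7.15, C = 4.559. Discriminant B² - 4AC = 124.0665. Since 124.0665 > 0, hyperbolic.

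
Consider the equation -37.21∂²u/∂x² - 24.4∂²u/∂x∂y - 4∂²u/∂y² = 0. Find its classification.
Parabolic. (A = -37.21, B = -24.4, C = -4 gives B² - 4AC = 0.)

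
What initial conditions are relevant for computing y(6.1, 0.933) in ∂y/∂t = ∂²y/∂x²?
The entire real line. The heat equation has infinite propagation speed: any initial disturbance instantly affects all points (though exponentially small far away).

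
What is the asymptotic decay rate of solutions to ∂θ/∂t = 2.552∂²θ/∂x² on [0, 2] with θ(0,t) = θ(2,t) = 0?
Eigenvalues: λₙ = 2.552n²π²/2².
First three modes:
  n=1: λ₁ = 2.552π²/2² ≈ 6.297
  n=2: λ₂ = 10.208π²/2² ≈ 25.187 (4× faster decay)
  n=3: λ₃ = 22.968π²/2² ≈ 56.671 (9× faster decay)
As t → ∞, higher modes decay exponentially faster. The n=1 mode dominates: θ ~ c₁ sin(πx/2) e^{-λ₁t}.
Decay rate: λ₁ = 2.552π²/2² ≈ 6.297.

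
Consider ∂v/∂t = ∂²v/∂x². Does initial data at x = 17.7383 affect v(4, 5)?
Yes, for any finite x. The heat equation has infinite propagation speed, so all initial data affects all points at any t > 0.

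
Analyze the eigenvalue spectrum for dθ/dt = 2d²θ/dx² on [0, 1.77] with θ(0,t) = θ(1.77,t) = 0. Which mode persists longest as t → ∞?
Eigenvalues: λₙ = 2n²π²/1.77².
First three modes:
  n=1: λ₁ = 2π²/1.77² ≈ 6.301
  n=2: λ₂ = 8π²/1.77² ≈ 25.202 (4× faster decay)
  n=3: λ₃ = 18π²/1.77² ≈ 56.706 (9× faster decay)
As t → ∞, higher modes decay exponentially faster. The n=1 mode dominates: θ ~ c₁ sin(πx/1.77) e^{-λ₁t}.
Decay rate: λ₁ = 2π²/1.77² ≈ 6.301.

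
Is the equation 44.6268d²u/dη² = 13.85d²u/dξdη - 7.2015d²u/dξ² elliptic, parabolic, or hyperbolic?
Rewriting in standard form: 7.2015d²u/dξ² - 13.85d²u/dξdη + 44.6268d²u/dη² = 0. Computing B² - 4AC with A = 7.2015, B = -13.85, C = 44.6268: discriminant = -1093.6971008 (negative). Answer: elliptic.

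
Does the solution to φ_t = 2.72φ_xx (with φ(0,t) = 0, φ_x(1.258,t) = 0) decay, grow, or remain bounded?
φ → 0. Heat escapes through the Dirichlet boundary.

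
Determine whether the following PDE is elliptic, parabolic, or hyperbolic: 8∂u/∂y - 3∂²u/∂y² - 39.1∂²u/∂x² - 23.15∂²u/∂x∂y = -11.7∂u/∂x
Rewriting in standard form: -39.1∂²u/∂x² - 23.15∂²u/∂x∂y - 3∂²u/∂y² + 11.7∂u/∂x + 8∂u/∂y = 0. Coefficients: A = -39.1, B = -23.15, C = -3. B² - 4AC = 66.7225, which is positive, so the equation is hyperbolic.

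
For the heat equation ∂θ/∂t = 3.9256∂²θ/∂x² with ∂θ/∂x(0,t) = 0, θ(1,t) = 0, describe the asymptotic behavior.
θ → 0. Heat escapes through the Dirichlet boundary.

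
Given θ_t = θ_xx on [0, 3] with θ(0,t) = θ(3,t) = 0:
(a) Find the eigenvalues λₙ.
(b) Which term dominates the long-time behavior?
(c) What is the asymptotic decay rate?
Eigenvalues: λₙ = n²π²/3².
First three modes:
  n=1: λ₁ = π²/3² ≈ 1.097
  n=2: λ₂ = 4π²/3² ≈ 4.386 (4× faster decay)
  n=3: λ₃ = 9π²/3² ≈ 9.87 (9× faster decay)
As t → ∞, higher modes decay exponentially faster. The n=1 mode dominates: θ ~ c₁ sin(πx/3) e^{-λ₁t}.
Decay rate: λ₁ = π²/3² ≈ 1.097.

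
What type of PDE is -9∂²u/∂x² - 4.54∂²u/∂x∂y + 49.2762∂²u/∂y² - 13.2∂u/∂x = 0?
With A = -9, B = -4.54, C = 49.2762, the discriminant is 1794.5548. This is a hyperbolic PDE.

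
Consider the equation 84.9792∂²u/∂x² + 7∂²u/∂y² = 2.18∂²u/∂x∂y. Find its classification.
Rewriting in standard form: 84.9792∂²u/∂x² - 2.18∂²u/∂x∂y + 7∂²u/∂y² = 0. Elliptic. (A = 84.9792, B = -2.18, C = 7 gives B² - 4AC = -2374.6652.)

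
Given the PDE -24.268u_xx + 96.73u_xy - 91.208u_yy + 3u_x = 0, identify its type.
The second-order coefficients are A = -24.268, B = 96.73, C = -91.208. Since B² - 4AC = 502.949924 > 0, this is a hyperbolic PDE.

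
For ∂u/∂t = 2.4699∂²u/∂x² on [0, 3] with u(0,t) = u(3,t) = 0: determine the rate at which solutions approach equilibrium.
Eigenvalues: λₙ = 2.4699n²π²/3².
First three modes:
  n=1: λ₁ = 2.4699π²/3² ≈ 2.709
  n=2: λ₂ = 9.8796π²/3² ≈ 10.834 (4× faster decay)
  n=3: λ₃ = 22.2291π²/3² ≈ 24.377 (9× faster decay)
As t → ∞, higher modes decay exponentially faster. The n=1 mode dominates: u ~ c₁ sin(πx/3) e^{-λ₁t}.
Decay rate: λ₁ = 2.4699π²/3² ≈ 2.709.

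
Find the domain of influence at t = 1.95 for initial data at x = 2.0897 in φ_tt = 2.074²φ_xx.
Domain of influence: [-1.9546, 6.134]. Data at x = 2.0897 spreads outward at speed 2.074.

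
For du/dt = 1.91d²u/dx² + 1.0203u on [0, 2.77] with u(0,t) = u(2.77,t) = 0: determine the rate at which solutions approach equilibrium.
Eigenvalues: λₙ = 1.91n²π²/2.77² - 1.0203.
First three modes:
  n=1: λ₁ = 1.91π²/2.77² - 1.0203 ≈ 1.437
  n=2: λ₂ = 7.64π²/2.77² - 1.0203 ≈ 8.807
  n=3: λ₃ = 17.19π²/2.77² - 1.0203 ≈ 21.091
Since 1.91π²/2.77² ≈ 2.457 > 1.0203, all λₙ > 0.
The n=1 mode decays slowest → dominates as t → ∞.
Asymptotic: u ~ c₁ sin(πx/2.77) e^{-λ₁t} with decay rate λ₁ ≈ 1.437.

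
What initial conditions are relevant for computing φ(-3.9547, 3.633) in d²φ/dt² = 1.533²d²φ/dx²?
Domain of dependence: [-9.524089, 1.614689]. Signals travel at speed 1.533, so data within |x - -3.9547| ≤ 1.533·3.633 = 5.569389 can reach the point.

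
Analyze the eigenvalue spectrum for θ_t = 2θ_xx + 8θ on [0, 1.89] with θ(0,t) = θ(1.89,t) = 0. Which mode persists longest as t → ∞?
Eigenvalues: λₙ = 2n²π²/1.89² - 8.
First three modes:
  n=1: λ₁ = 2π²/1.89² - 8 ≈ -2.474
  n=2: λ₂ = 8π²/1.89² - 8 ≈ 14.104
  n=3: λ₃ = 18π²/1.89² - 8 ≈ 41.733
Since 2π²/1.89² ≈ 5.526 < 8, λ₁ < 0.
The n=1 mode grows fastest (−λₙ is largest for n=1) → dominates.
Asymptotic: θ ~ c₁ sin(πx/1.89) e^{2.474t} (exponential growth at rate −λ₁ ≈ 2.474).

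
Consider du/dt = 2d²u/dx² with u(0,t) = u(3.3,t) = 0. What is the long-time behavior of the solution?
As t → ∞, u → 0. Heat diffuses out through both boundaries.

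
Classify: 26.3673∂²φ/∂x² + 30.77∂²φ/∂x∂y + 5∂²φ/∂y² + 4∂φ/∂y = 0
Hyperbolic (discriminant = 419.4469).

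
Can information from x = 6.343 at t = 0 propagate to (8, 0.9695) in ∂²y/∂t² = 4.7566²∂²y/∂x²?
Yes. The domain of dependence is [3.3884763, 12.6115237], and 6.343 ∈ [3.3884763, 12.6115237].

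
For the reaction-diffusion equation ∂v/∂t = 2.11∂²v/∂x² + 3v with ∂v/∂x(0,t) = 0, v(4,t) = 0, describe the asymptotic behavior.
v grows unboundedly. Reaction dominates diffusion (r=3 > κπ²/(4L²)≈0.33); solution grows exponentially.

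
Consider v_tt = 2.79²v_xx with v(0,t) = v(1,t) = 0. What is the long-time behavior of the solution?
As t → ∞, v oscillates (no decay). Energy is conserved; the solution oscillates indefinitely as standing waves.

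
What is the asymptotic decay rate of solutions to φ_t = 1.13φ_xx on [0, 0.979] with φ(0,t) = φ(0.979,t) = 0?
Eigenvalues: λₙ = 1.13n²π²/0.979².
First three modes:
  n=1: λ₁ = 1.13π²/0.979² ≈ 11.636
  n=2: λ₂ = 4.52π²/0.979² ≈ 46.545 (4× faster decay)
  n=3: λ₃ = 10.17π²/0.979² ≈ 104.726 (9× faster decay)
As t → ∞, higher modes decay exponentially faster. The n=1 mode dominates: φ ~ c₁ sin(πx/0.979) e^{-λ₁t}.
Decay rate: λ₁ = 1.13π²/0.979² ≈ 11.636.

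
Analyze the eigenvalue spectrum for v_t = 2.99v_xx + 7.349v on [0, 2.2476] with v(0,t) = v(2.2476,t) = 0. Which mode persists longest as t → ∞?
Eigenvalues: λₙ = 2.99n²π²/2.2476² - 7.349.
First three modes:
  n=1: λ₁ = 2.99π²/2.2476² - 7.349 ≈ -1.507
  n=2: λ₂ = 11.96π²/2.2476² - 7.349 ≈ 16.017
  n=3: λ₃ = 26.91π²/2.2476² - 7.349 ≈ 45.226
Since 2.99π²/2.2476² ≈ 5.842 < 7.349, λ₁ < 0.
The n=1 mode grows fastest (−λₙ is largest for n=1) → dominates.
Asymptotic: v ~ c₁ sin(πx/2.2476) e^{1.507t} (exponential growth at rate −λ₁ ≈ 1.507).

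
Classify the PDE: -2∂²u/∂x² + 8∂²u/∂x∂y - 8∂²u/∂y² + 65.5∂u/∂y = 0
A = -2, B = 8, C = -8. Discriminant B² - 4AC = 0. Since 0 = 0, parabolic.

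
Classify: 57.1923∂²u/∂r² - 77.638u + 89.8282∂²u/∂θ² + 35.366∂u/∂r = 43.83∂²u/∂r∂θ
Rewriting in standard form: 57.1923∂²u/∂r² - 43.83∂²u/∂r∂θ + 89.8282∂²u/∂θ² + 35.366∂u/∂r - 77.638u = 0. Elliptic (discriminant = -18628.85655144).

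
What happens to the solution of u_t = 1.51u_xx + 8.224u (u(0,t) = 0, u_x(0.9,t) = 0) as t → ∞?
u grows unboundedly. Reaction dominates diffusion (r=8.224 > κπ²/(4L²)≈4.6); solution grows exponentially.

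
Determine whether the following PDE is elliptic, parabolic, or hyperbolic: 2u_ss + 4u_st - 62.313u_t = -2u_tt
Rewriting in standard form: 2u_ss + 4u_st + 2u_tt - 62.313u_t = 0. Coefficients: A = 2, B = 4, C = 2. B² - 4AC = 0, which is zero, so the equation is parabolic.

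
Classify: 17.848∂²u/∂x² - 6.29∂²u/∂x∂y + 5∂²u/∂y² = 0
Elliptic (discriminant = -317.3959).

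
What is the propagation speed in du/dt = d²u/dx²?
Infinite. The heat equation is parabolic, not hyperbolic, so disturbances propagate instantly.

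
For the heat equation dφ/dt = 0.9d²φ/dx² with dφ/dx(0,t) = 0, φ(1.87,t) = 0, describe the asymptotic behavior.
φ → 0. Heat escapes through the Dirichlet boundary.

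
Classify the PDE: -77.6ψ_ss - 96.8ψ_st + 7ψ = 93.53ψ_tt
Rewriting in standard form: -77.6ψ_ss - 96.8ψ_st - 93.53ψ_tt + 7ψ = 0. A = -77.6, B = -96.8, C = -93.53. Discriminant B² - 4AC = -19661.472. Since -19661.472 < 0, elliptic.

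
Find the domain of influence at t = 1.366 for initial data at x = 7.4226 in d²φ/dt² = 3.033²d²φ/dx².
Domain of influence: [3.279522, 11.565678]. Data at x = 7.4226 spreads outward at speed 3.033.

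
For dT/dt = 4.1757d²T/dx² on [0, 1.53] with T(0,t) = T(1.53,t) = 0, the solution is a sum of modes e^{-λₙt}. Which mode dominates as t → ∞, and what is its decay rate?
Eigenvalues: λₙ = 4.1757n²π²/1.53².
First three modes:
  n=1: λ₁ = 4.1757π²/1.53² ≈ 17.605
  n=2: λ₂ = 16.7028π²/1.53² ≈ 70.422 (4× faster decay)
  n=3: λ₃ = 37.5813π²/1.53² ≈ 158.449 (9× faster decay)
As t → ∞, higher modes decay exponentially faster. The n=1 mode dominates: T ~ c₁ sin(πx/1.53) e^{-λ₁t}.
Decay rate: λ₁ = 4.1757π²/1.53² ≈ 17.605.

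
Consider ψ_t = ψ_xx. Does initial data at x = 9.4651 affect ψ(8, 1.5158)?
Yes, for any finite x. The heat equation has infinite propagation speed, so all initial data affects all points at any t > 0.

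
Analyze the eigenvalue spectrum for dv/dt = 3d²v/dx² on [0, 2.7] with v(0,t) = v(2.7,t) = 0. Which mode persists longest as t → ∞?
Eigenvalues: λₙ = 3n²π²/2.7².
First three modes:
  n=1: λ₁ = 3π²/2.7² ≈ 4.062
  n=2: λ₂ = 12π²/2.7² ≈ 16.246 (4× faster decay)
  n=3: λ₃ = 27π²/2.7² ≈ 36.554 (9× faster decay)
As t → ∞, higher modes decay exponentially faster. The n=1 mode dominates: v ~ c₁ sin(πx/2.7) e^{-λ₁t}.
Decay rate: λ₁ = 3π²/2.7² ≈ 4.062.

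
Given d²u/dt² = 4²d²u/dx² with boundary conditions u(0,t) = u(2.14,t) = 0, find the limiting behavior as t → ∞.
u oscillates (no decay). Energy is conserved; the solution oscillates indefinitely as standing waves.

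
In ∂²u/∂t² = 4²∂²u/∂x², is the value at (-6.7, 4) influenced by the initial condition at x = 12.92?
No. The domain of dependence is [-22.7, 9.3], and 12.92 is outside this interval.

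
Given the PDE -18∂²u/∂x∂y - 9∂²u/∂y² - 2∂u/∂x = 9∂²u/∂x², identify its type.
Rewriting in standard form: -9∂²u/∂x² - 18∂²u/∂x∂y - 9∂²u/∂y² - 2∂u/∂x = 0. The second-order coefficients are A = -9, B = -18, C = -9. Since B² - 4AC = 0 = 0, this is a parabolic PDE.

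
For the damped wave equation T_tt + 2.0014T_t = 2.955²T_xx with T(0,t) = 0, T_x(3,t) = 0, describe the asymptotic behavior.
T → 0. Damping (γ=2.0014) dissipates energy; oscillations decay exponentially.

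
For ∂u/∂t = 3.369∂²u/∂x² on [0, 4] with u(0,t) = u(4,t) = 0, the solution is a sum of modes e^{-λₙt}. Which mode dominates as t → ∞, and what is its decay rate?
Eigenvalues: λₙ = 3.369n²π²/4².
First three modes:
  n=1: λ₁ = 3.369π²/4² ≈ 2.078
  n=2: λ₂ = 13.476π²/4² ≈ 8.313 (4× faster decay)
  n=3: λ₃ = 30.321π²/4² ≈ 18.704 (9× faster decay)
As t → ∞, higher modes decay exponentially faster. The n=1 mode dominates: u ~ c₁ sin(πx/4) e^{-λ₁t}.
Decay rate: λ₁ = 3.369π²/4² ≈ 2.078.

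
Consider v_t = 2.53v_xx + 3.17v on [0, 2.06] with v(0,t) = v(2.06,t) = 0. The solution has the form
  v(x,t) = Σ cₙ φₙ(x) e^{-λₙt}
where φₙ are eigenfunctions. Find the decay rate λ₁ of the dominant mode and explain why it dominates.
Eigenvalues: λₙ = 2.53n²π²/2.06² - 3.17.
First three modes:
  n=1: λ₁ = 2.53π²/2.06² - 3.17 ≈ 2.714
  n=2: λ₂ = 10.12π²/2.06² - 3.17 ≈ 20.367
  n=3: λ₃ = 22.77π²/2.06² - 3.17 ≈ 49.788
Since 2.53π²/2.06² ≈ 5.884 > 3.17, all λₙ > 0.
The n=1 mode decays slowest → dominates as t → ∞.
Asymptotic: v ~ c₁ sin(πx/2.06) e^{-λ₁t} with decay rate λ₁ ≈ 2.714.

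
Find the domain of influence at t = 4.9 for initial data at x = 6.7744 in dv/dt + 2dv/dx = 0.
At x = 16.5744. The characteristic carries data from (6.7744, 0) to (16.5744, 4.9).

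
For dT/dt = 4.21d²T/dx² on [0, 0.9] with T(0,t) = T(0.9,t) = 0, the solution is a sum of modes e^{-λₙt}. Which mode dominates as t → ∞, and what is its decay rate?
Eigenvalues: λₙ = 4.21n²π²/0.9².
First three modes:
  n=1: λ₁ = 4.21π²/0.9² ≈ 51.298
  n=2: λ₂ = 16.84π²/0.9² ≈ 205.19 (4× faster decay)
  n=3: λ₃ = 37.89π²/0.9² ≈ 461.678 (9× faster decay)
As t → ∞, higher modes decay exponentially faster. The n=1 mode dominates: T ~ c₁ sin(πx/0.9) e^{-λ₁t}.
Decay rate: λ₁ = 4.21π²/0.9² ≈ 51.298.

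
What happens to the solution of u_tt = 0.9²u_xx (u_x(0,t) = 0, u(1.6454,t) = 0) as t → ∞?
u oscillates (no decay). Energy is conserved; the solution oscillates indefinitely as standing waves.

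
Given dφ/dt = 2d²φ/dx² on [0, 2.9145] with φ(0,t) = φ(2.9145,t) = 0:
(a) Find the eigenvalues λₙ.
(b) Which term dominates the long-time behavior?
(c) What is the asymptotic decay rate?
Eigenvalues: λₙ = 2n²π²/2.9145².
First three modes:
  n=1: λ₁ = 2π²/2.9145² ≈ 2.324
  n=2: λ₂ = 8π²/2.9145² ≈ 9.295 (4× faster decay)
  n=3: λ₃ = 18π²/2.9145² ≈ 20.914 (9× faster decay)
As t → ∞, higher modes decay exponentially faster. The n=1 mode dominates: φ ~ c₁ sin(πx/2.9145) e^{-λ₁t}.
Decay rate: λ₁ = 2π²/2.9145² ≈ 2.324.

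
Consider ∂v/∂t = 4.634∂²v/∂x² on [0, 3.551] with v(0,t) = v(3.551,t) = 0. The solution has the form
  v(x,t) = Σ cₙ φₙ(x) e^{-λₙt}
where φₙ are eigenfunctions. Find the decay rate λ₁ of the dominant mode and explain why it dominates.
Eigenvalues: λₙ = 4.634n²π²/3.551².
First three modes:
  n=1: λ₁ = 4.634π²/3.551² ≈ 3.627
  n=2: λ₂ = 18.536π²/3.551² ≈ 14.508 (4× faster decay)
  n=3: λ₃ = 41.706π²/3.551² ≈ 32.644 (9× faster decay)
As t → ∞, higher modes decay exponentially faster. The n=1 mode dominates: v ~ c₁ sin(πx/3.551) e^{-λ₁t}.
Decay rate: λ₁ = 4.634π²/3.551² ≈ 3.627.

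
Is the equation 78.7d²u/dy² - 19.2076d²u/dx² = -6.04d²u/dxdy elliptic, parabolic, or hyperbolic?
Rewriting in standard form: -19.2076d²u/dx² + 6.04d²u/dxdy + 78.7d²u/dy² = 0. Computing B² - 4AC with A = -19.2076, B = 6.04, C = 78.7: discriminant = 6083.03408 (positive). Answer: hyperbolic.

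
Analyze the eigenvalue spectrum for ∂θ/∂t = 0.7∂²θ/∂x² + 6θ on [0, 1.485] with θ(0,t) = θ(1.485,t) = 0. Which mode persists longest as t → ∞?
Eigenvalues: λₙ = 0.7n²π²/1.485² - 6.
First three modes:
  n=1: λ₁ = 0.7π²/1.485² - 6 ≈ -2.867
  n=2: λ₂ = 2.8π²/1.485² - 6 ≈ 6.532
  n=3: λ₃ = 6.3π²/1.485² - 6 ≈ 22.196
Since 0.7π²/1.485² ≈ 3.133 < 6, λ₁ < 0.
The n=1 mode grows fastest (−λₙ is largest for n=1) → dominates.
Asymptotic: θ ~ c₁ sin(πx/1.485) e^{2.867t} (exponential growth at rate −λ₁ ≈ 2.867).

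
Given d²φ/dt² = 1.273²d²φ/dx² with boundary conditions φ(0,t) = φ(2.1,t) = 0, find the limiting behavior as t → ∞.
φ oscillates (no decay). Energy is conserved; the solution oscillates indefinitely as standing waves.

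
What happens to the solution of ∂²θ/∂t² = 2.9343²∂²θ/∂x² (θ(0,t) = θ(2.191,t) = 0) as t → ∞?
θ oscillates (no decay). Energy is conserved; the solution oscillates indefinitely as standing waves.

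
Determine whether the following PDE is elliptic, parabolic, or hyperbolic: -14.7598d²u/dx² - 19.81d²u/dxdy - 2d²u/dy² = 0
Coefficients: A = -14.7598, B = -19.81, C = -2. B² - 4AC = 274.3577, which is positive, so the equation is hyperbolic.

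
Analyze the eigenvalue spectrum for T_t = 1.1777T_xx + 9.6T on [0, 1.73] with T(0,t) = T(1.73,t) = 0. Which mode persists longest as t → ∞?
Eigenvalues: λₙ = 1.1777n²π²/1.73² - 9.6.
First three modes:
  n=1: λ₁ = 1.1777π²/1.73² - 9.6 ≈ -5.716
  n=2: λ₂ = 4.7108π²/1.73² - 9.6 ≈ 5.935
  n=3: λ₃ = 10.5993π²/1.73² - 9.6 ≈ 25.353
Since 1.1777π²/1.73² ≈ 3.884 < 9.6, λ₁ < 0.
The n=1 mode grows fastest (−λₙ is largest for n=1) → dominates.
Asymptotic: T ~ c₁ sin(πx/1.73) e^{5.716t} (exponential growth at rate −λ₁ ≈ 5.716).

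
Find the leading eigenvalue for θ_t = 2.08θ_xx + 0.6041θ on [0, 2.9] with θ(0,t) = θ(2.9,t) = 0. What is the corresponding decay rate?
Eigenvalues: λₙ = 2.08n²π²/2.9² - 0.6041.
First three modes:
  n=1: λ₁ = 2.08π²/2.9² - 0.6041 ≈ 1.837
  n=2: λ₂ = 8.32π²/2.9² - 0.6041 ≈ 9.16
  n=3: λ₃ = 18.72π²/2.9² - 0.6041 ≈ 21.365
Since 2.08π²/2.9² ≈ 2.441 > 0.6041, all λₙ > 0.
The n=1 mode decays slowest → dominates as t → ∞.
Asymptotic: θ ~ c₁ sin(πx/2.9) e^{-λ₁t} with decay rate λ₁ ≈ 1.837.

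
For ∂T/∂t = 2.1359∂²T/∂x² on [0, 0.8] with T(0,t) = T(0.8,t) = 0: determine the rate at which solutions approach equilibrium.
Eigenvalues: λₙ = 2.1359n²π²/0.8².
First three modes:
  n=1: λ₁ = 2.1359π²/0.8² ≈ 32.938
  n=2: λ₂ = 8.5436π²/0.8² ≈ 131.753 (4× faster decay)
  n=3: λ₃ = 19.2231π²/0.8² ≈ 296.444 (9× faster decay)
As t → ∞, higher modes decay exponentially faster. The n=1 mode dominates: T ~ c₁ sin(πx/0.8) e^{-λ₁t}.
Decay rate: λ₁ = 2.1359π²/0.8² ≈ 32.938.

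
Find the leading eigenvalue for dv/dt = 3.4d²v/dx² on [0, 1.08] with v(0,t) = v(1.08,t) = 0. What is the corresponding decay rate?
Eigenvalues: λₙ = 3.4n²π²/1.08².
First three modes:
  n=1: λ₁ = 3.4π²/1.08² ≈ 28.769
  n=2: λ₂ = 13.6π²/1.08² ≈ 115.078 (4× faster decay)
  n=3: λ₃ = 30.6π²/1.08² ≈ 258.925 (9× faster decay)
As t → ∞, higher modes decay exponentially faster. The n=1 mode dominates: v ~ c₁ sin(πx/1.08) e^{-λ₁t}.
Decay rate: λ₁ = 3.4π²/1.08² ≈ 28.769.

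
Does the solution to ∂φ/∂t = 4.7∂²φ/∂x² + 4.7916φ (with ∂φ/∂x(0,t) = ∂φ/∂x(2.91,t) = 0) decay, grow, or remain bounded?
φ grows unboundedly. With Neumann BCs the constant mode has diffusion eigenvalue 0, so any r > 0 makes it grow like e^(4.7916t); solution grows exponentially.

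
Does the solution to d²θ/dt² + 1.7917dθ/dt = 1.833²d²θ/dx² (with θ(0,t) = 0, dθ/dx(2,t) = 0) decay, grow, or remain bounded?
θ → 0. Damping (γ=1.7917) dissipates energy; oscillations decay exponentially.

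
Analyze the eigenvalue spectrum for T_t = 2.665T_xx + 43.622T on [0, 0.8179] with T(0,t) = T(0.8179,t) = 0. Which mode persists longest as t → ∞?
Eigenvalues: λₙ = 2.665n²π²/0.8179² - 43.622.
First three modes:
  n=1: λ₁ = 2.665π²/0.8179² - 43.622 ≈ -4.304
  n=2: λ₂ = 10.66π²/0.8179² - 43.622 ≈ 113.652
  n=3: λ₃ = 23.985π²/0.8179² - 43.622 ≈ 310.244
Since 2.665π²/0.8179² ≈ 39.318 < 43.622, λ₁ < 0.
The n=1 mode grows fastest (−λₙ is largest for n=1) → dominates.
Asymptotic: T ~ c₁ sin(πx/0.8179) e^{4.304t} (exponential growth at rate −λ₁ ≈ 4.304).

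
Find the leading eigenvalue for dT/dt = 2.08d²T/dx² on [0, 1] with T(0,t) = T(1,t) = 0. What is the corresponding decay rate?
Eigenvalues: λₙ = 2.08n²π².
First three modes:
  n=1: λ₁ = 2.08π² ≈ 20.529
  n=2: λ₂ = 8.32π² ≈ 82.115 (4× faster decay)
  n=3: λ₃ = 18.72π² ≈ 184.759 (9× faster decay)
As t → ∞, higher modes decay exponentially faster. The n=1 mode dominates: T ~ c₁ sin(πx) e^{-λ₁t}.
Decay rate: λ₁ = 2.08π² ≈ 20.529.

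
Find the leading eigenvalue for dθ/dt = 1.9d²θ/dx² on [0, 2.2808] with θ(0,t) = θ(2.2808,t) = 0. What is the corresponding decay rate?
Eigenvalues: λₙ = 1.9n²π²/2.2808².
First three modes:
  n=1: λ₁ = 1.9π²/2.2808² ≈ 3.605
  n=2: λ₂ = 7.6π²/2.2808² ≈ 14.419 (4× faster decay)
  n=3: λ₃ = 17.1π²/2.2808² ≈ 32.443 (9× faster decay)
As t → ∞, higher modes decay exponentially faster. The n=1 mode dominates: θ ~ c₁ sin(πx/2.2808) e^{-λ₁t}.
Decay rate: λ₁ = 1.9π²/2.2808² ≈ 3.605.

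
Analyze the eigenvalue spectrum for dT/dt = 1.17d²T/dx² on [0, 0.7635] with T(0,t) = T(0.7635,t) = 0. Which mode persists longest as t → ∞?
Eigenvalues: λₙ = 1.17n²π²/0.7635².
First three modes:
  n=1: λ₁ = 1.17π²/0.7635² ≈ 19.809
  n=2: λ₂ = 4.68π²/0.7635² ≈ 79.237 (4× faster decay)
  n=3: λ₃ = 10.53π²/0.7635² ≈ 178.283 (9× faster decay)
As t → ∞, higher modes decay exponentially faster. The n=1 mode dominates: T ~ c₁ sin(πx/0.7635) e^{-λ₁t}.
Decay rate: λ₁ = 1.17π²/0.7635² ≈ 19.809.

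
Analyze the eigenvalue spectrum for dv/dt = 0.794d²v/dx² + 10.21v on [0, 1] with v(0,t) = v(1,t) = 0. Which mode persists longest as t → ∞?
Eigenvalues: λₙ = 0.794n²π²/1² - 10.21.
First three modes:
  n=1: λ₁ = 0.794π² - 10.21 ≈ -2.374
  n=2: λ₂ = 3.176π² - 10.21 ≈ 21.136
  n=3: λ₃ = 7.146π² - 10.21 ≈ 60.318
Since 0.794π² ≈ 7.836 < 10.21, λ₁ < 0.
The n=1 mode grows fastest (−λₙ is largest for n=1) → dominates.
Asymptotic: v ~ c₁ sin(πx/1) e^{2.374t} (exponential growth at rate −λ₁ ≈ 2.374).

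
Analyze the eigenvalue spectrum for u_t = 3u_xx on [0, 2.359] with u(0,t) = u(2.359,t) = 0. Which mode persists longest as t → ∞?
Eigenvalues: λₙ = 3n²π²/2.359².
First three modes:
  n=1: λ₁ = 3π²/2.359² ≈ 5.321
  n=2: λ₂ = 12π²/2.359² ≈ 21.283 (4× faster decay)
  n=3: λ₃ = 27π²/2.359² ≈ 47.886 (9× faster decay)
As t → ∞, higher modes decay exponentially faster. The n=1 mode dominates: u ~ c₁ sin(πx/2.359) e^{-λ₁t}.
Decay rate: λ₁ = 3π²/2.359² ≈ 5.321.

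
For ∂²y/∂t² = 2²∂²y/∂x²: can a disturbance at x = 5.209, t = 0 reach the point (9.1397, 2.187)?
Yes. The domain of dependence is [4.7657, 13.5137], and 5.209 ∈ [4.7657, 13.5137].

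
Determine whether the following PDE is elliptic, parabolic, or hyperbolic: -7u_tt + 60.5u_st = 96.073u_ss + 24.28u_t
Rewriting in standard form: -96.073u_ss + 60.5u_st - 7u_tt - 24.28u_t = 0. Coefficients: A = -96.073, B = 60.5, C = -7. B² - 4AC = 970.206, which is positive, so the equation is hyperbolic.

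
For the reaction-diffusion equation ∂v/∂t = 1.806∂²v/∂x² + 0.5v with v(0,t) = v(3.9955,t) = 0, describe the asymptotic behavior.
v → 0. Diffusion dominates reaction (r=0.5 < κπ²/L²≈1.12); solution decays.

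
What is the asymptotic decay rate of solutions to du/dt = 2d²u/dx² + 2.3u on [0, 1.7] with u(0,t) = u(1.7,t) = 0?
Eigenvalues: λₙ = 2n²π²/1.7² - 2.3.
First three modes:
  n=1: λ₁ = 2π²/1.7² - 2.3 ≈ 4.53
  n=2: λ₂ = 8π²/1.7² - 2.3 ≈ 25.021
  n=3: λ₃ = 18π²/1.7² - 2.3 ≈ 59.172
Since 2π²/1.7² ≈ 6.83 > 2.3, all λₙ > 0.
The n=1 mode decays slowest → dominates as t → ∞.
Asymptotic: u ~ c₁ sin(πx/1.7) e^{-λ₁t} with decay rate λ₁ ≈ 4.53.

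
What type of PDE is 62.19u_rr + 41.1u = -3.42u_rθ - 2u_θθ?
Rewriting in standard form: 62.19u_rr + 3.42u_rθ + 2u_θθ + 41.1u = 0. With A = 62.19, B = 3.42, C = 2, the discriminant is -485.8236. This is an elliptic PDE.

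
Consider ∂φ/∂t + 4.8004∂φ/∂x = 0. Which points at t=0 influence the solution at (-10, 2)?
A single point: x = -19.6008. The characteristic through (-10, 2) is x - 4.8004t = const, so x = -10 - 4.8004·2 = -19.6008.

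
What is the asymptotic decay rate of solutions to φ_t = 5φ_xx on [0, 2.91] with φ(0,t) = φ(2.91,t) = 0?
Eigenvalues: λₙ = 5n²π²/2.91².
First three modes:
  n=1: λ₁ = 5π²/2.91² ≈ 5.828
  n=2: λ₂ = 20π²/2.91² ≈ 23.31 (4× faster decay)
  n=3: λ₃ = 45π²/2.91² ≈ 52.448 (9× faster decay)
As t → ∞, higher modes decay exponentially faster. The n=1 mode dominates: φ ~ c₁ sin(πx/2.91) e^{-λ₁t}.
Decay rate: λ₁ = 5π²/2.91² ≈ 5.828.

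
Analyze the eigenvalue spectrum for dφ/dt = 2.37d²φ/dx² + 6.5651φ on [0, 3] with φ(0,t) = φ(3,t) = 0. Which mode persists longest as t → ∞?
Eigenvalues: λₙ = 2.37n²π²/3² - 6.5651.
First three modes:
  n=1: λ₁ = 2.37π²/3² - 6.5651 ≈ -3.966
  n=2: λ₂ = 9.48π²/3² - 6.5651 ≈ 3.831
  n=3: λ₃ = 21.33π²/3² - 6.5651 ≈ 16.826
Since 2.37π²/3² ≈ 2.599 < 6.5651, λ₁ < 0.
The n=1 mode grows fastest (−λₙ is largest for n=1) → dominates.
Asymptotic: φ ~ c₁ sin(πx/3) e^{3.966t} (exponential growth at rate −λ₁ ≈ 3.966).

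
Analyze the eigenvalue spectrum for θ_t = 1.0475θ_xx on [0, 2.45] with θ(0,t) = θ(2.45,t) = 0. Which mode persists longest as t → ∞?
Eigenvalues: λₙ = 1.0475n²π²/2.45².
First three modes:
  n=1: λ₁ = 1.0475π²/2.45² ≈ 1.722
  n=2: λ₂ = 4.19π²/2.45² ≈ 6.889 (4× faster decay)
  n=3: λ₃ = 9.4275π²/2.45² ≈ 15.501 (9× faster decay)
As t → ∞, higher modes decay exponentially faster. The n=1 mode dominates: θ ~ c₁ sin(πx/2.45) e^{-λ₁t}.
Decay rate: λ₁ = 1.0475π²/2.45² ≈ 1.722.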